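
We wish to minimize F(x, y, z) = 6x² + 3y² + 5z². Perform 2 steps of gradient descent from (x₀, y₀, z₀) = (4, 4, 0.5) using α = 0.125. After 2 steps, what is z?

∇F = (12x, 6y, 10z)
(x₁, y₁, z₁) = (4, 4, 0.5) − 0.125·(48, 24, 5) = (-2, 1, -0.125)
(x₂, y₂, z₂) = (-2, 1, -0.125) − 0.125·(-24, 6, -1.25) = (1, 0.25, 0.03125)
z = 0.03125

0.03125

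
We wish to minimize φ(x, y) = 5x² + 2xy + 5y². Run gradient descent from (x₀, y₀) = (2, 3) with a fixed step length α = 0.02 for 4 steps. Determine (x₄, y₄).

∇φ = (10x + 2y, 2x + 10y)
(x₁, y₁) = (2, 3) − 0.02·(26, 34) = (1.48, 2.32)
(x₂, y₂) = (1.48, 2.32) − 0.02·(19.44, 26.16) = (1.0912, 1.7968)
(x₃, y₃) = (1.0912, 1.7968) − 0.02·(14.5056, 20.1504) = (0.801088, 1.393792)
(x₄, y₄) = (0.801088, 1.393792) − 0.02·(10.798464, 15.540096) = (0.58511872, 1.08299008)

(0.58511872, 1.08299008)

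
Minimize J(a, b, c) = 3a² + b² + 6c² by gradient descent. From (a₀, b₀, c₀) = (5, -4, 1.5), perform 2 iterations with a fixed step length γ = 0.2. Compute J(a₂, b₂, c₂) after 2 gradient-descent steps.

∇J = (6a, 2b, 12c)
Step 1: at (5, -4, 1.5), ∇J = (30, -8, 18) → (5, -4, 1.5) − 0.2·(30, -8, 18) = (-1, -2.4, -2.1)
Step 2: at (-1, -2.4, -2.1), ∇J = (-6, -4.8, -25.2) → (-1, -2.4, -2.1) − 0.2·(-6, -4.8, -25.2) = (0.2, -1.44, 2.94)
J(0.2, -1.44, 2.94) = 54.0552

54.0552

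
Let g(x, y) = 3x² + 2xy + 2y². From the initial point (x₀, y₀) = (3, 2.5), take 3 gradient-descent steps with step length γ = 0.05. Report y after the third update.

∇g = (6x + 2y, 2x + 4y)
Step 1: at (3, 2.5), ∇g = (23, 16) → (3, 2.5) − 0.05·(23, 16) = (1.85, 1.7)
Step 2: at (1.85, 1.7), ∇g = (14.5, 10.5) → (1.85, 1.7) − 0.05·(14.5, 10.5) = (1.125, 1.175)
Step 3: at (1.125, 1.175), ∇g = (9.1, 6.95) → (1.125, 1.175) − 0.05·(9.1, 6.95) = (0.67, 0.8275)
y = 0.8275

0.8275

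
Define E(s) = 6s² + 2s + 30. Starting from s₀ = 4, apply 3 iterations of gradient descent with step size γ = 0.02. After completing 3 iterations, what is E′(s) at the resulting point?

E′(s) = 12s + 2
Step 1: E′(4) = 50; s₁ = 4 − 0.02·50 = 3
Step 2: E′(3) = 38; s₂ = 3 − 0.02·38 = 2.24
Step 3: E′(2.24) = 28.88; s₃ = 2.24 − 0.02·28.88 = 1.6624
E′(s) at (1.6624) = 21.9488

21.9488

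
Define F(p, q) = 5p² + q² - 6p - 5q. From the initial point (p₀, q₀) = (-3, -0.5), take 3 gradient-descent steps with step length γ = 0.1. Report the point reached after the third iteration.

∇F = (10p - 6, 2q - 5)
(p₁, q₁) = (-3, -0.5) − 0.1·(-36, -6) = (0.6, 0.1)
(p₂, q₂) = (0.6, 0.1) − 0.1·(0, -4.8) = (0.6, 0.58)
(p₃, q₃) = (0.6, 0.58) − 0.1·(0, -3.84) = (0.6, 0.964)

(0.6, 0.964)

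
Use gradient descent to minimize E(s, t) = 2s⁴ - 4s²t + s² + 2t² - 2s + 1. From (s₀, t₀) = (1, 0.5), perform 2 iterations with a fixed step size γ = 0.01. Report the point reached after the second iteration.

(0.92995712, 0.536064)

∇E = (8s³ - 8st + 2s - 2, -4s² + 4t)
Step 1: at (1, 0.5), ∇E = (4, -2) → (1, 0.5) − 0.01·(4, -2) = (0.96, 0.52)
Step 2: at (0.96, 0.52), ∇E = (3.004288, -1.6064) → (0.96, 0.52) − 0.01·(3.004288, -1.6064) = (0.92995712, 0.536064)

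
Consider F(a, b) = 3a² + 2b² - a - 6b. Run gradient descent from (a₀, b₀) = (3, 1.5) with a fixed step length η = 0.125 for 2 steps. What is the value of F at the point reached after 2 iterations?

-4.4892578125

∇F = (6a - 1, 4b - 6)
(a₁, b₁) = (3, 1.5) − 0.125·(17, 0) = (0.875, 1.5)
(a₂, b₂) = (0.875, 1.5) − 0.125·(4.25, 0) = (0.34375, 1.5)
F(0.34375, 1.5) = -4.4892578125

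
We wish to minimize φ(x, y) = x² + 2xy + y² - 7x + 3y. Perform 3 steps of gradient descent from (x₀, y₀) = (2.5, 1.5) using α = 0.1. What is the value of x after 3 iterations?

2.824

∇φ = (2x + 2y - 7, 2x + 2y + 3)
(x₁, y₁) = (2.5, 1.5) − 0.1·(1, 11) = (2.4, 0.4)
(x₂, y₂) = (2.4, 0.4) − 0.1·(-1.4, 8.6) = (2.54, -0.46)
(x₃, y₃) = (2.54, -0.46) − 0.1·(-2.84, 7.16) = (2.824, -1.176)
x = 2.824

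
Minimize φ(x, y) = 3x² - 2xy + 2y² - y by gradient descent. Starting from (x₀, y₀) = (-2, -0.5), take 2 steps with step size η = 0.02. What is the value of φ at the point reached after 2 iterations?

∇φ = (6x - 2y, -2x + 4y - 1)
(x₁, y₁) = (-2, -0.5) − 0.02·(-11, 1) = (-1.78, -0.52)
(x₂, y₂) = (-1.78, -0.52) − 0.02·(-9.64, 0.48) = (-1.5872, -0.5296)
φ(-1.5872, -0.5296) = 6.9670016

6.9670016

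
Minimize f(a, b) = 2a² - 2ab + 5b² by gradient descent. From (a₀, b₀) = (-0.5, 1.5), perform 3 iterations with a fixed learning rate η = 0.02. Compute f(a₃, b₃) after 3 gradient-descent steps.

3.170972279808

∇f = (4a - 2b, -2a + 10b)
(a₁, b₁) = (-0.5, 1.5) − 0.02·(-5, 16) = (-0.4, 1.18)
(a₂, b₂) = (-0.4, 1.18) − 0.02·(-3.96, 12.6) = (-0.3208, 0.928)
(a₃, b₃) = (-0.3208, 0.928) − 0.02·(-3.1392, 9.9216) = (-0.258016, 0.729568)
f(-0.258016, 0.729568) = 3.170972279808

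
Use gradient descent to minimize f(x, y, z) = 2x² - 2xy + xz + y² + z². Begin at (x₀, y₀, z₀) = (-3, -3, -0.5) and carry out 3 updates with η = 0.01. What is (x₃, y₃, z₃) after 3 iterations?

(-2.8138395, -2.996186, -0.384291)

∇f = (4x - 2y + z, -2x + 2y, x + 2z)
Step 1: at (-3, -3, -0.5), ∇f = (-6.5, 0, -4) → (-3, -3, -0.5) − 0.01·(-6.5, 0, -4) = (-2.935, -3, -0.46)
Step 2: at (-2.935, -3, -0.46), ∇f = (-6.2, -0.13, -3.855) → (-2.935, -3, -0.46) − 0.01·(-6.2, -0.13, -3.855) = (-2.873, -2.9987, -0.42145)
Step 3: at (-2.873, -2.9987, -0.42145), ∇f = (-5.91605, -0.2514, -3.7159) → (-2.873, -2.9987, -0.42145) − 0.01·(-5.91605, -0.2514, -3.7159) = (-2.8138395, -2.996186, -0.384291)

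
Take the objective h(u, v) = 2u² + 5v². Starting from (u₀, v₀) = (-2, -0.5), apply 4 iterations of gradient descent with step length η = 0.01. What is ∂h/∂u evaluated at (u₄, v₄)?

-6.79477248

∇h = (4u, 10v)
(u₁, v₁) = (-2, -0.5) − 0.01·(-8, -5) = (-1.92, -0.45)
(u₂, v₂) = (-1.92, -0.45) − 0.01·(-7.68, -4.5) = (-1.8432, -0.405)
(u₃, v₃) = (-1.8432, -0.405) − 0.01·(-7.3728, -4.05) = (-1.769472, -0.3645)
(u₄, v₄) = (-1.769472, -0.3645) − 0.01·(-7.077888, -3.645) = (-1.69869312, -0.32805)
∂h/∂u at (-1.69869312, -0.32805) = -6.79477248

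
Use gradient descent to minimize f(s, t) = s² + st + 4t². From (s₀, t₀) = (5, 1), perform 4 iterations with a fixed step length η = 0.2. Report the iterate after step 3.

(1.12, -0.64)

∇f = (2s + t, s + 8t)
Step 1: at (5, 1), ∇f = (11, 13) → (5, 1) − 0.2·(11, 13) = (2.8, -1.6)
Step 2: at (2.8, -1.6), ∇f = (4, -10) → (2.8, -1.6) − 0.2·(4, -10) = (2, 0.4)
Step 3: at (2, 0.4), ∇f = (4.4, 5.2) → (2, 0.4) − 0.2·(4.4, 5.2) = (1.12, -0.64)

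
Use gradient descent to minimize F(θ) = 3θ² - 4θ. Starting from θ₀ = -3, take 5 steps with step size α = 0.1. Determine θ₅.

F′(θ) = 6θ - 4
θ₁ = -3 − 0.1·(-22) = -0.8
θ₂ = -0.8 − 0.1·(-8.8) = 0.08
θ₃ = 0.08 − 0.1·(-3.52) = 0.432
θ₄ = 0.432 − 0.1·(-1.408) = 0.5728
θ₅ = 0.5728 − 0.1·(-0.5632) = 0.62912

0.62912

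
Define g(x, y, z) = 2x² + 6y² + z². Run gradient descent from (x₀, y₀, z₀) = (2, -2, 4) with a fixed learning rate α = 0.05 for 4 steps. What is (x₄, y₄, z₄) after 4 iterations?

(0.8192, -0.0512, 2.6244)

∇g = (4x, 12y, 2z)
(x₁, y₁, z₁) = (2, -2, 4) − 0.05·(8, -24, 8) = (1.6, -0.8, 3.6)
(x₂, y₂, z₂) = (1.6, -0.8, 3.6) − 0.05·(6.4, -9.6, 7.2) = (1.28, -0.32, 3.24)
(x₃, y₃, z₃) = (1.28, -0.32, 3.24) − 0.05·(5.12, -3.84, 6.48) = (1.024, -0.128, 2.916)
(x₄, y₄, z₄) = (1.024, -0.128, 2.916) − 0.05·(4.096, -1.536, 5.832) = (0.8192, -0.0512, 2.6244)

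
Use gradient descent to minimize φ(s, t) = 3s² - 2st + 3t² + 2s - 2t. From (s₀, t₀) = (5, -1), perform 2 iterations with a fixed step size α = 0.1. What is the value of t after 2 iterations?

∇φ = (6s - 2t + 2, -2s + 6t - 2)
(s₁, t₁) = (5, -1) − 0.1·(34, -18) = (1.6, 0.8)
(s₂, t₂) = (1.6, 0.8) − 0.1·(10, -0.4) = (0.6, 0.84)
t = 0.84

0.84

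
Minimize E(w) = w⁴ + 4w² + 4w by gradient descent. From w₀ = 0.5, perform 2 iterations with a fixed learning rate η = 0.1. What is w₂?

-0.45285

E′(w) = 4w³ + 8w + 4
w₁ = 0.5 − 0.1·8.5 = -0.35
w₂ = -0.35 − 0.1·1.0285 = -0.45285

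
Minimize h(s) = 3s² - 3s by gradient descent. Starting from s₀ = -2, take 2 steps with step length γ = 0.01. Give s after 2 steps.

-1.709

h′(s) = 6s - 3
s₁ = -2 − 0.01·(-15) = -1.85
s₂ = -1.85 − 0.01·(-14.1) = -1.709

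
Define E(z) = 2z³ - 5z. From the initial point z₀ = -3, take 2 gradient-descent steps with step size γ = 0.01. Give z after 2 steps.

E′(z) = 6z² - 5
z₁ = -3 − 0.01·49 = -3.49
z₂ = -3.49 − 0.01·68.0806 = -4.170806

-4.170806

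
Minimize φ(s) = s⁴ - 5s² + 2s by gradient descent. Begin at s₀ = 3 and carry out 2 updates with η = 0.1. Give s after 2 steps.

39.8

φ′(s) = 4s³ - 10s + 2
Step 1: φ′(3) = 80; s₁ = 3 − 0.1·80 = -5
Step 2: φ′(-5) = -448; s₂ = -5 − 0.1·(-448) = 39.8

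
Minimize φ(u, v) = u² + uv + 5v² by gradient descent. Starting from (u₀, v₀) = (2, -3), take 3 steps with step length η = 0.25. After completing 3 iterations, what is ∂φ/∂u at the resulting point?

12.78125

∇φ = (2u + v, u + 10v)
(u₁, v₁) = (2, -3) − 0.25·(1, -28) = (1.75, 4)
(u₂, v₂) = (1.75, 4) − 0.25·(7.5, 41.75) = (-0.125, -6.4375)
(u₃, v₃) = (-0.125, -6.4375) − 0.25·(-6.6875, -64.5) = (1.546875, 9.6875)
∂φ/∂u at (1.546875, 9.6875) = 12.78125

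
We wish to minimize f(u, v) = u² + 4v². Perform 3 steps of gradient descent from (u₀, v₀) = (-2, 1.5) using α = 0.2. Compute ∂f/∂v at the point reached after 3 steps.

∇f = (2u, 8v)
(u₁, v₁) = (-2, 1.5) − 0.2·(-4, 12) = (-1.2, -0.9)
(u₂, v₂) = (-1.2, -0.9) − 0.2·(-2.4, -7.2) = (-0.72, 0.54)
(u₃, v₃) = (-0.72, 0.54) − 0.2·(-1.44, 4.32) = (-0.432, -0.324)
∂f/∂v at (-0.432, -0.324) = -2.592

-2.592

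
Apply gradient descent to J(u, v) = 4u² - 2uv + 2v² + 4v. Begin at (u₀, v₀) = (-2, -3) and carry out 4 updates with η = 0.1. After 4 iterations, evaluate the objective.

-1.86404864

∇J = (8u - 2v, -2u + 4v + 4)
Step 1: at (-2, -3), ∇J = (-10, -4) → (-2, -3) − 0.1·(-10, -4) = (-1, -2.6)
Step 2: at (-1, -2.6), ∇J = (-2.8, -4.4) → (-1, -2.6) − 0.1·(-2.8, -4.4) = (-0.72, -2.16)
Step 3: at (-0.72, -2.16), ∇J = (-1.44, -3.2) → (-0.72, -2.16) − 0.1·(-1.44, -3.2) = (-0.576, -1.84)
Step 4: at (-0.576, -1.84), ∇J = (-0.928, -2.208) → (-0.576, -1.84) − 0.1·(-0.928, -2.208) = (-0.4832, -1.6192)
J(-0.4832, -1.6192) = -1.86404864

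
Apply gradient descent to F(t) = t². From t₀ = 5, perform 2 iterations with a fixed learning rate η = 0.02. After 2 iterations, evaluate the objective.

21.233664

F′(t) = 2t
t₁ = 5 − 0.02·10 = 4.8
t₂ = 4.8 − 0.02·9.6 = 4.608
F(4.608) = 21.233664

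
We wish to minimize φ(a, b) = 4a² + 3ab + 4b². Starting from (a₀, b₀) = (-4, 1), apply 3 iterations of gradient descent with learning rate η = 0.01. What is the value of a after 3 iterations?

∇φ = (8a + 3b, 3a + 8b)
(a₁, b₁) = (-4, 1) − 0.01·(-29, -4) = (-3.71, 1.04)
(a₂, b₂) = (-3.71, 1.04) − 0.01·(-26.56, -2.81) = (-3.4444, 1.0681)
(a₃, b₃) = (-3.4444, 1.0681) − 0.01·(-24.3509, -1.7884) = (-3.200891, 1.085984)
a = -3.200891

-3.200891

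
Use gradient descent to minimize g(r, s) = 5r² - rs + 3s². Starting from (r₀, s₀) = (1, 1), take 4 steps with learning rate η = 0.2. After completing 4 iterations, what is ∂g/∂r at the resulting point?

8.9088

∇g = (10r - s, -r + 6s)
Step 1: at (1, 1), ∇g = (9, 5) → (1, 1) − 0.2·(9, 5) = (-0.8, 0)
Step 2: at (-0.8, 0), ∇g = (-8, 0.8) → (-0.8, 0) − 0.2·(-8, 0.8) = (0.8, -0.16)
Step 3: at (0.8, -0.16), ∇g = (8.16, -1.76) → (0.8, -0.16) − 0.2·(8.16, -1.76) = (-0.832, 0.192)
Step 4: at (-0.832, 0.192), ∇g = (-8.512, 1.984) → (-0.832, 0.192) − 0.2·(-8.512, 1.984) = (0.8704, -0.2048)
∂g/∂r at (0.8704, -0.2048) = 8.9088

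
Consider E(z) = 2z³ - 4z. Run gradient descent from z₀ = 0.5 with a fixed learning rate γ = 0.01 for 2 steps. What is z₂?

0.5484625

E′(z) = 6z² - 4
z₁ = 0.5 − 0.01·(-2.5) = 0.525
z₂ = 0.525 − 0.01·(-2.34625) = 0.5484625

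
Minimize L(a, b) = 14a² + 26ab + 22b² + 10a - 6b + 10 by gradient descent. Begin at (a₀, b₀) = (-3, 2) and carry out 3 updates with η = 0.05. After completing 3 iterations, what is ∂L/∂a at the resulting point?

∇L = (28a + 26b + 10, 26a + 44b - 6)
(a₁, b₁) = (-3, 2) − 0.05·(-22, 4) = (-1.9, 1.8)
(a₂, b₂) = (-1.9, 1.8) − 0.05·(3.6, 23.8) = (-2.08, 0.61)
(a₃, b₃) = (-2.08, 0.61) − 0.05·(-32.38, -33.24) = (-0.461, 2.272)
∂L/∂a at (-0.461, 2.272) = 56.164

56.164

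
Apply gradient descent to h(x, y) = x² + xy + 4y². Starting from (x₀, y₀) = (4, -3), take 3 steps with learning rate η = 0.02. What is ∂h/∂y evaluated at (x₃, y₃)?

∇h = (2x + y, x + 8y)
Step 1: at (4, -3), ∇h = (5, -20) → (4, -3) − 0.02·(5, -20) = (3.9, -2.6)
Step 2: at (3.9, -2.6), ∇h = (5.2, -16.9) → (3.9, -2.6) − 0.02·(5.2, -16.9) = (3.796, -2.262)
Step 3: at (3.796, -2.262), ∇h = (5.33, -14.3) → (3.796, -2.262) − 0.02·(5.33, -14.3) = (3.6894, -1.976)
∂h/∂y at (3.6894, -1.976) = -12.1186

-12.1186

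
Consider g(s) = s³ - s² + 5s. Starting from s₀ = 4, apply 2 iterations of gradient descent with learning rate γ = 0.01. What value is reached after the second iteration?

g′(s) = 3s² - 2s + 5
s₁ = 4 − 0.01·45 = 3.55
s₂ = 3.55 − 0.01·35.7075 = 3.192925

3.192925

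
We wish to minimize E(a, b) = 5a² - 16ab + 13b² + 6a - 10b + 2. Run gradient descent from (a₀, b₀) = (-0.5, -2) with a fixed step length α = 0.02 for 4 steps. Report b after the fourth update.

∇E = (10a - 16b + 6, -16a + 26b - 10)
(a₁, b₁) = (-0.5, -2) − 0.02·(33, -54) = (-1.16, -0.92)
(a₂, b₂) = (-1.16, -0.92) − 0.02·(9.12, -15.36) = (-1.3424, -0.6128)
(a₃, b₃) = (-1.3424, -0.6128) − 0.02·(2.3808, -4.4544) = (-1.390016, -0.523712)
(a₄, b₄) = (-1.390016, -0.523712) − 0.02·(0.479232, -1.376256) = (-1.39960064, -0.49618688)
b = -0.49618688

-0.49618688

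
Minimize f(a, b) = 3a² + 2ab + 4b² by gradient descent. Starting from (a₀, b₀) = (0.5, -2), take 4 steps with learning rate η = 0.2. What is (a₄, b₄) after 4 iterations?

(-0.3896, -0.6304)

∇f = (6a + 2b, 2a + 8b)
(a₁, b₁) = (0.5, -2) − 0.2·(-1, -15) = (0.7, 1)
(a₂, b₂) = (0.7, 1) − 0.2·(6.2, 9.4) = (-0.54, -0.88)
(a₃, b₃) = (-0.54, -0.88) − 0.2·(-5, -8.12) = (0.46, 0.744)
(a₄, b₄) = (0.46, 0.744) − 0.2·(4.248, 6.872) = (-0.3896, -0.6304)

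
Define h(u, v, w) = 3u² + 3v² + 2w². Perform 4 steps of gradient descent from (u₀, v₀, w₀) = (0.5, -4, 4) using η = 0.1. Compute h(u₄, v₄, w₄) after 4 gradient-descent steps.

0.56942592

∇h = (6u, 6v, 4w)
(u₁, v₁, w₁) = (0.5, -4, 4) − 0.1·(3, -24, 16) = (0.2, -1.6, 2.4)
(u₂, v₂, w₂) = (0.2, -1.6, 2.4) − 0.1·(1.2, -9.6, 9.6) = (0.08, -0.64, 1.44)
(u₃, v₃, w₃) = (0.08, -0.64, 1.44) − 0.1·(0.48, -3.84, 5.76) = (0.032, -0.256, 0.864)
(u₄, v₄, w₄) = (0.032, -0.256, 0.864) − 0.1·(0.192, -1.536, 3.456) = (0.0128, -0.1024, 0.5184)
h(0.0128, -0.1024, 0.5184) = 0.56942592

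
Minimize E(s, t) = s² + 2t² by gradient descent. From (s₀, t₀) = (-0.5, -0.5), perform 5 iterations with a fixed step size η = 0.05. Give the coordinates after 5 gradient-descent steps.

∇E = (2s, 4t)
(s₁, t₁) = (-0.5, -0.5) − 0.05·(-1, -2) = (-0.45, -0.4)
(s₂, t₂) = (-0.45, -0.4) − 0.05·(-0.9, -1.6) = (-0.405, -0.32)
(s₃, t₃) = (-0.405, -0.32) − 0.05·(-0.81, -1.28) = (-0.3645, -0.256)
(s₄, t₄) = (-0.3645, -0.256) − 0.05·(-0.729, -1.024) = (-0.32805, -0.2048)
(s₅, t₅) = (-0.32805, -0.2048) − 0.05·(-0.6561, -0.8192) = (-0.295245, -0.16384)

(-0.295245, -0.16384)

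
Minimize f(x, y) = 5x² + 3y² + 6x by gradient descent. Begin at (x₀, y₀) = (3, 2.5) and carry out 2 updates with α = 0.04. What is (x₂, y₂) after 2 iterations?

(0.696, 1.444)

∇f = (10x + 6, 6y)
(x₁, y₁) = (3, 2.5) − 0.04·(36, 15) = (1.56, 1.9)
(x₂, y₂) = (1.56, 1.9) − 0.04·(21.6, 11.4) = (0.696, 1.444)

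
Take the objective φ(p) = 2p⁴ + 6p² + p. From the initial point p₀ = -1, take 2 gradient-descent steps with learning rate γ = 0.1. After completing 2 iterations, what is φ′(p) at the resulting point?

-14.503860895744

φ′(p) = 8p³ + 12p + 1
Step 1: φ′(-1) = -19; p₁ = -1 − 0.1·(-19) = 0.9
Step 2: φ′(0.9) = 17.632; p₂ = 0.9 − 0.1·17.632 = -0.8632
φ′(p) at (-0.8632) = -14.503860895744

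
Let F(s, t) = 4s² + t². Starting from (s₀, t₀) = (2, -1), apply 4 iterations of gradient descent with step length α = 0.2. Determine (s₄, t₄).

∇F = (8s, 2t)
Step 1: at (2, -1), ∇F = (16, -2) → (2, -1) − 0.2·(16, -2) = (-1.2, -0.6)
Step 2: at (-1.2, -0.6), ∇F = (-9.6, -1.2) → (-1.2, -0.6) − 0.2·(-9.6, -1.2) = (0.72, -0.36)
Step 3: at (0.72, -0.36), ∇F = (5.76, -0.72) → (0.72, -0.36) − 0.2·(5.76, -0.72) = (-0.432, -0.216)
Step 4: at (-0.432, -0.216), ∇F = (-3.456, -0.432) → (-0.432, -0.216) − 0.2·(-3.456, -0.432) = (0.2592, -0.1296)

(0.2592, -0.1296)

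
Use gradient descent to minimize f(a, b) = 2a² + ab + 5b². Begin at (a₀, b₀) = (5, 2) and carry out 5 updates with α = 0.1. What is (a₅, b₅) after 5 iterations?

∇f = (4a + b, a + 10b)
Step 1: at (5, 2), ∇f = (22, 25) → (5, 2) − 0.1·(22, 25) = (2.8, -0.5)
Step 2: at (2.8, -0.5), ∇f = (10.7, -2.2) → (2.8, -0.5) − 0.1·(10.7, -2.2) = (1.73, -0.28)
Step 3: at (1.73, -0.28), ∇f = (6.64, -1.07) → (1.73, -0.28) − 0.1·(6.64, -1.07) = (1.066, -0.173)
Step 4: at (1.066, -0.173), ∇f = (4.091, -0.664) → (1.066, -0.173) − 0.1·(4.091, -0.664) = (0.6569, -0.1066)
Step 5: at (0.6569, -0.1066), ∇f = (2.521, -0.4091) → (0.6569, -0.1066) − 0.1·(2.521, -0.4091) = (0.4048, -0.06569)

(0.4048, -0.06569)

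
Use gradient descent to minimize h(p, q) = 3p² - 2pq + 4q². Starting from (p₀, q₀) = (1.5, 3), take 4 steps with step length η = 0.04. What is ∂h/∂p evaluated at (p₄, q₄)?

∇h = (6p - 2q, -2p + 8q)
(p₁, q₁) = (1.5, 3) − 0.04·(3, 21) = (1.38, 2.16)
(p₂, q₂) = (1.38, 2.16) − 0.04·(3.96, 14.52) = (1.2216, 1.5792)
(p₃, q₃) = (1.2216, 1.5792) − 0.04·(4.1712, 10.1904) = (1.054752, 1.171584)
(p₄, q₄) = (1.054752, 1.171584) − 0.04·(3.985344, 7.263168) = (0.89533824, 0.88105728)
∂h/∂p at (0.89533824, 0.88105728) = 3.60991488

3.60991488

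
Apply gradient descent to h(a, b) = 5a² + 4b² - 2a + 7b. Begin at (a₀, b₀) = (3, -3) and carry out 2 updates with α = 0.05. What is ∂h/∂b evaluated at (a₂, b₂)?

∇h = (10a - 2, 8b + 7)
(a₁, b₁) = (3, -3) − 0.05·(28, -17) = (1.6, -2.15)
(a₂, b₂) = (1.6, -2.15) − 0.05·(14, -10.2) = (0.9, -1.64)
∂h/∂b at (0.9, -1.64) = -6.12

-6.12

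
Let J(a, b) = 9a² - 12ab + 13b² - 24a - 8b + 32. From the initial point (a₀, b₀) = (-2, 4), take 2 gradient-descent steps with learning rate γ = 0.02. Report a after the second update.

0.9664

∇J = (18a - 12b - 24, -12a + 26b - 8)
Step 1: at (-2, 4), ∇J = (-108, 120) → (-2, 4) − 0.02·(-108, 120) = (0.16, 1.6)
Step 2: at (0.16, 1.6), ∇J = (-40.32, 31.68) → (0.16, 1.6) − 0.02·(-40.32, 31.68) = (0.9664, 0.9664)
a = 0.9664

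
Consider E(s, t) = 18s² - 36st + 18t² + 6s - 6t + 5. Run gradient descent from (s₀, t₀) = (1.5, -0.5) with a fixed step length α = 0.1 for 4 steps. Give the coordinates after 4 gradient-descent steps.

∇E = (36s - 36t + 6, -36s + 36t - 6)
Step 1: at (1.5, -0.5), ∇E = (78, -78) → (1.5, -0.5) − 0.1·(78, -78) = (-6.3, 7.3)
Step 2: at (-6.3, 7.3), ∇E = (-483.6, 483.6) → (-6.3, 7.3) − 0.1·(-483.6, 483.6) = (42.06, -41.06)
Step 3: at (42.06, -41.06), ∇E = (2998.32, -2998.32) → (42.06, -41.06) − 0.1·(2998.32, -2998.32) = (-257.772, 258.772)
Step 4: at (-257.772, 258.772), ∇E = (-18589.584, 18589.584) → (-257.772, 258.772) − 0.1·(-18589.584, 18589.584) = (1601.1864, -1600.1864)

(1601.1864, -1600.1864)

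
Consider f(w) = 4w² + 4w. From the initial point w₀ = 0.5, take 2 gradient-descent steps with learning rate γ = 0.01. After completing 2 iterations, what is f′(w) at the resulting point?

6.7712

f′(w) = 8w + 4
Step 1: f′(0.5) = 8; w₁ = 0.5 − 0.01·8 = 0.42
Step 2: f′(0.42) = 7.36; w₂ = 0.42 − 0.01·7.36 = 0.3464
f′(w) at (0.3464) = 6.7712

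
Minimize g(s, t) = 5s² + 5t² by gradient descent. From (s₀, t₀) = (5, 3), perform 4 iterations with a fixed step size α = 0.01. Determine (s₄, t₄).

(3.2805, 1.9683)

∇g = (10s, 10t)
Step 1: at (5, 3), ∇g = (50, 30) → (5, 3) − 0.01·(50, 30) = (4.5, 2.7)
Step 2: at (4.5, 2.7), ∇g = (45, 27) → (4.5, 2.7) − 0.01·(45, 27) = (4.05, 2.43)
Step 3: at (4.05, 2.43), ∇g = (40.5, 24.3) → (4.05, 2.43) − 0.01·(40.5, 24.3) = (3.645, 2.187)
Step 4: at (3.645, 2.187), ∇g = (36.45, 21.87) → (3.645, 2.187) − 0.01·(36.45, 21.87) = (3.2805, 1.9683)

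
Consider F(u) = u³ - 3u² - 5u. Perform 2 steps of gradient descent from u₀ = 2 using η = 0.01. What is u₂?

F′(u) = 3u² - 6u - 5
Step 1: F′(2) = -5; u₁ = 2 − 0.01·(-5) = 2.05
Step 2: F′(2.05) = -4.6925; u₂ = 2.05 − 0.01·(-4.6925) = 2.096925

2.096925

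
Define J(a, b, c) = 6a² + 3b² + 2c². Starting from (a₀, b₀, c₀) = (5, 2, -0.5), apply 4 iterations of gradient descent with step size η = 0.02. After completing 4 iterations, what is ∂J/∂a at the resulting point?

∇J = (12a, 6b, 4c)
(a₁, b₁, c₁) = (5, 2, -0.5) − 0.02·(60, 12, -2) = (3.8, 1.76, -0.46)
(a₂, b₂, c₂) = (3.8, 1.76, -0.46) − 0.02·(45.6, 10.56, -1.84) = (2.888, 1.5488, -0.4232)
(a₃, b₃, c₃) = (2.888, 1.5488, -0.4232) − 0.02·(34.656, 9.2928, -1.6928) = (2.19488, 1.362944, -0.389344)
(a₄, b₄, c₄) = (2.19488, 1.362944, -0.389344) − 0.02·(26.33856, 8.177664, -1.557376) = (1.6681088, 1.19939072, -0.35819648)
∂J/∂a at (1.6681088, 1.19939072, -0.35819648) = 20.0173056

20.0173056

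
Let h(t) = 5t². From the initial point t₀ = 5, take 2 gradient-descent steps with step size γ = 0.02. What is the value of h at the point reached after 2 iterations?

51.2

h′(t) = 10t
t₁ = 5 − 0.02·50 = 4
t₂ = 4 − 0.02·40 = 3.2
h(3.2) = 51.2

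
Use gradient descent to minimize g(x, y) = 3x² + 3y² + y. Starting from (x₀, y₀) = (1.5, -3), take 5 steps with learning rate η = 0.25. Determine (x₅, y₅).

(-0.046875, -0.078125)

∇g = (6x, 6y + 1)
(x₁, y₁) = (1.5, -3) − 0.25·(9, -17) = (-0.75, 1.25)
(x₂, y₂) = (-0.75, 1.25) − 0.25·(-4.5, 8.5) = (0.375, -0.875)
(x₃, y₃) = (0.375, -0.875) − 0.25·(2.25, -4.25) = (-0.1875, 0.1875)
(x₄, y₄) = (-0.1875, 0.1875) − 0.25·(-1.125, 2.125) = (0.09375, -0.34375)
(x₅, y₅) = (0.09375, -0.34375) − 0.25·(0.5625, -1.0625) = (-0.046875, -0.078125)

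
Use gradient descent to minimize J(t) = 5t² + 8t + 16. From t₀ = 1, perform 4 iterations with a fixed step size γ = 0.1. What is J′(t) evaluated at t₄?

0

J′(t) = 10t + 8
t₁ = 1 − 0.1·18 = -0.8
t₂ = -0.8 − 0.1·0 = -0.8
t₃ = -0.8 − 0.1·0 = -0.8
t₄ = -0.8 − 0.1·0 = -0.8
J′(t) at (-0.8) = 0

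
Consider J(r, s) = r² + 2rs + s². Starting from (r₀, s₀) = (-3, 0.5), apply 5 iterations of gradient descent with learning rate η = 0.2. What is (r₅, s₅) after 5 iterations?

(-1.7504, 1.7496)

∇J = (2r + 2s, 2r + 2s)
(r₁, s₁) = (-3, 0.5) − 0.2·(-5, -5) = (-2, 1.5)
(r₂, s₂) = (-2, 1.5) − 0.2·(-1, -1) = (-1.8, 1.7)
(r₃, s₃) = (-1.8, 1.7) − 0.2·(-0.2, -0.2) = (-1.76, 1.74)
(r₄, s₄) = (-1.76, 1.74) − 0.2·(-0.04, -0.04) = (-1.752, 1.748)
(r₅, s₅) = (-1.752, 1.748) − 0.2·(-0.008, -0.008) = (-1.7504, 1.7496)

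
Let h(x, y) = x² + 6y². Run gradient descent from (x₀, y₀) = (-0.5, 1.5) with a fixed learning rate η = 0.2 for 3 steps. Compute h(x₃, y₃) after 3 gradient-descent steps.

101.6604

∇h = (2x, 12y)
(x₁, y₁) = (-0.5, 1.5) − 0.2·(-1, 18) = (-0.3, -2.1)
(x₂, y₂) = (-0.3, -2.1) − 0.2·(-0.6, -25.2) = (-0.18, 2.94)
(x₃, y₃) = (-0.18, 2.94) − 0.2·(-0.36, 35.28) = (-0.108, -4.116)
h(-0.108, -4.116) = 101.6604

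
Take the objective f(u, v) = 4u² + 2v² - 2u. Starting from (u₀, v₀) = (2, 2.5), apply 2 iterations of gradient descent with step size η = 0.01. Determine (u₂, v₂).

∇f = (8u - 2, 4v)
(u₁, v₁) = (2, 2.5) − 0.01·(14, 10) = (1.86, 2.4)
(u₂, v₂) = (1.86, 2.4) − 0.01·(12.88, 9.6) = (1.7312, 2.304)

(1.7312, 2.304)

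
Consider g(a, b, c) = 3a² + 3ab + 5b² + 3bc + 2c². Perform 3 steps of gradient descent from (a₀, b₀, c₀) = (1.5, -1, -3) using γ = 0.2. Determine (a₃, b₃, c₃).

∇g = (6a + 3b, 3a + 10b + 3c, 3b + 4c)
(a₁, b₁, c₁) = (1.5, -1, -3) − 0.2·(6, -14.5, -15) = (0.3, 1.9, 0)
(a₂, b₂, c₂) = (0.3, 1.9, 0) − 0.2·(7.5, 19.9, 5.7) = (-1.2, -2.08, -1.14)
(a₃, b₃, c₃) = (-1.2, -2.08, -1.14) − 0.2·(-13.44, -27.82, -10.8) = (1.488, 3.484, 1.02)

(1.488, 3.484, 1.02)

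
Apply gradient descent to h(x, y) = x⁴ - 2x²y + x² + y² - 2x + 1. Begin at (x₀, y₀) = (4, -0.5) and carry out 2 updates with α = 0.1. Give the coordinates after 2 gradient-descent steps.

(4822.84, 108.04)

∇h = (4x³ - 4xy + 2x - 2, -2x² + 2y)
(x₁, y₁) = (4, -0.5) − 0.1·(270, -33) = (-23, 2.8)
(x₂, y₂) = (-23, 2.8) − 0.1·(-48458.4, -1052.4) = (4822.84, 108.04)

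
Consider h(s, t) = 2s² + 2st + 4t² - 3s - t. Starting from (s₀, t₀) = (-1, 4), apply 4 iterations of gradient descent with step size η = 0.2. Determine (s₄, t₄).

∇h = (4s + 2t - 3, 2s + 8t - 1)
(s₁, t₁) = (-1, 4) − 0.2·(1, 29) = (-1.2, -1.8)
(s₂, t₂) = (-1.2, -1.8) − 0.2·(-11.4, -17.8) = (1.08, 1.76)
(s₃, t₃) = (1.08, 1.76) − 0.2·(4.84, 15.24) = (0.112, -1.288)
(s₄, t₄) = (0.112, -1.288) − 0.2·(-5.128, -11.08) = (1.1376, 0.928)

(1.1376, 0.928)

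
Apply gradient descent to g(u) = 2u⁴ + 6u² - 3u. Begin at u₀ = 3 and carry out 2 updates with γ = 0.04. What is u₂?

g′(u) = 8u³ + 12u - 3
u₁ = 3 − 0.04·249 = -6.96
u₂ = -6.96 − 0.04·(-2783.748288) = 104.38993152

104.38993152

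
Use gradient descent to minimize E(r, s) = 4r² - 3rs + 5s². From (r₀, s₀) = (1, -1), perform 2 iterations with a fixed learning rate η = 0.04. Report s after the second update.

∇E = (8r - 3s, -3r + 10s)
Step 1: at (1, -1), ∇E = (11, -13) → (1, -1) − 0.04·(11, -13) = (0.56, -0.48)
Step 2: at (0.56, -0.48), ∇E = (5.92, -6.48) → (0.56, -0.48) − 0.04·(5.92, -6.48) = (0.3232, -0.2208)
s = -0.2208

-0.2208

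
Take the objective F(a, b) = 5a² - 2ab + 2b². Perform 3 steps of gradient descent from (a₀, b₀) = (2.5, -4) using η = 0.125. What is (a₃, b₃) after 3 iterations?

∇F = (10a - 2b, -2a + 4b)
(a₁, b₁) = (2.5, -4) − 0.125·(33, -21) = (-1.625, -1.375)
(a₂, b₂) = (-1.625, -1.375) − 0.125·(-13.5, -2.25) = (0.0625, -1.09375)
(a₃, b₃) = (0.0625, -1.09375) − 0.125·(2.8125, -4.5) = (-0.2890625, -0.53125)

(-0.2890625, -0.53125)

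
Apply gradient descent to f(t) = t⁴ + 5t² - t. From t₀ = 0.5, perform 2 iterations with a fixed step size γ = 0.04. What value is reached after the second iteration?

f′(t) = 4t³ + 10t - 1
Step 1: f′(0.5) = 4.5; t₁ = 0.5 − 0.04·4.5 = 0.32
Step 2: f′(0.32) = 2.331072; t₂ = 0.32 − 0.04·2.331072 = 0.22675712

0.22675712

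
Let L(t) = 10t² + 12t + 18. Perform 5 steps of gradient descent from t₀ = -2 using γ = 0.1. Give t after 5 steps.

0.8

L′(t) = 20t + 12
Step 1: L′(-2) = -28; t₁ = -2 − 0.1·(-28) = 0.8
Step 2: L′(0.8) = 28; t₂ = 0.8 − 0.1·28 = -2
Step 3: L′(-2) = -28; t₃ = -2 − 0.1·(-28) = 0.8
Step 4: L′(0.8) = 28; t₄ = 0.8 − 0.1·28 = -2
Step 5: L′(-2) = -28; t₅ = -2 − 0.1·(-28) = 0.8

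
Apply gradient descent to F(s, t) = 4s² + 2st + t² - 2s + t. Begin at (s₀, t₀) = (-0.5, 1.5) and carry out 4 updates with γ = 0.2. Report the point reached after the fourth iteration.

∇F = (8s + 2t - 2, 2s + 2t + 1)
Step 1: at (-0.5, 1.5), ∇F = (-3, 3) → (-0.5, 1.5) − 0.2·(-3, 3) = (0.1, 0.9)
Step 2: at (0.1, 0.9), ∇F = (0.6, 3) → (0.1, 0.9) − 0.2·(0.6, 3) = (-0.02, 0.3)
Step 3: at (-0.02, 0.3), ∇F = (-1.56, 1.56) → (-0.02, 0.3) − 0.2·(-1.56, 1.56) = (0.292, -0.012)
Step 4: at (0.292, -0.012), ∇F = (0.312, 1.56) → (0.292, -0.012) − 0.2·(0.312, 1.56) = (0.2296, -0.324)

(0.2296, -0.324)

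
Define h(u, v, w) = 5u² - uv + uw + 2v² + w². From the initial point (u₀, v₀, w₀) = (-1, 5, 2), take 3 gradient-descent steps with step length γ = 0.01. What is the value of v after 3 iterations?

∇h = (10u - v + w, -u + 4v, u + 2w)
Step 1: at (-1, 5, 2), ∇h = (-13, 21, 3) → (-1, 5, 2) − 0.01·(-13, 21, 3) = (-0.87, 4.79, 1.97)
Step 2: at (-0.87, 4.79, 1.97), ∇h = (-11.52, 20.03, 3.07) → (-0.87, 4.79, 1.97) − 0.01·(-11.52, 20.03, 3.07) = (-0.7548, 4.5897, 1.9393)
Step 3: at (-0.7548, 4.5897, 1.9393), ∇h = (-10.1984, 19.1136, 3.1238) → (-0.7548, 4.5897, 1.9393) − 0.01·(-10.1984, 19.1136, 3.1238) = (-0.652816, 4.398564, 1.908062)
v = 4.398564

4.398564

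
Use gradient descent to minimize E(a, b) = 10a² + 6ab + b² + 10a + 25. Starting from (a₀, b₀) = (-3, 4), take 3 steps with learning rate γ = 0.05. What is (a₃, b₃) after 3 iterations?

(-1.868, 4.659)

∇E = (20a + 6b + 10, 6a + 2b)
(a₁, b₁) = (-3, 4) − 0.05·(-26, -10) = (-1.7, 4.5)
(a₂, b₂) = (-1.7, 4.5) − 0.05·(3, -1.2) = (-1.85, 4.56)
(a₃, b₃) = (-1.85, 4.56) − 0.05·(0.36, -1.98) = (-1.868, 4.659)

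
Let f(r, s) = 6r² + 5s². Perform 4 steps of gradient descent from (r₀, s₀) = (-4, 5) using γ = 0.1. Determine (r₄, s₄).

(-0.0064, 0)

∇f = (12r, 10s)
(r₁, s₁) = (-4, 5) − 0.1·(-48, 50) = (0.8, 0)
(r₂, s₂) = (0.8, 0) − 0.1·(9.6, 0) = (-0.16, 0)
(r₃, s₃) = (-0.16, 0) − 0.1·(-1.92, 0) = (0.032, 0)
(r₄, s₄) = (0.032, 0) − 0.1·(0.384, 0) = (-0.0064, 0)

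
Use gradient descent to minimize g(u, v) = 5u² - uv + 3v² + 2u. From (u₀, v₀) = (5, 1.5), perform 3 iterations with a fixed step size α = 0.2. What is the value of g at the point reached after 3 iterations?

149.65632

∇g = (10u - v + 2, -u + 6v)
Step 1: at (5, 1.5), ∇g = (50.5, 4) → (5, 1.5) − 0.2·(50.5, 4) = (-5.1, 0.7)
Step 2: at (-5.1, 0.7), ∇g = (-49.7, 9.3) → (-5.1, 0.7) − 0.2·(-49.7, 9.3) = (4.84, -1.16)
Step 3: at (4.84, -1.16), ∇g = (51.56, -11.8) → (4.84, -1.16) − 0.2·(51.56, -11.8) = (-5.472, 1.2)
g(-5.472, 1.2) = 149.65632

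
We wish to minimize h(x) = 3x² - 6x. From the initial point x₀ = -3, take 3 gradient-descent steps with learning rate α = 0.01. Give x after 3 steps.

h′(x) = 6x - 6
x₁ = -3 − 0.01·(-24) = -2.76
x₂ = -2.76 − 0.01·(-22.56) = -2.5344
x₃ = -2.5344 − 0.01·(-21.2064) = -2.322336

-2.322336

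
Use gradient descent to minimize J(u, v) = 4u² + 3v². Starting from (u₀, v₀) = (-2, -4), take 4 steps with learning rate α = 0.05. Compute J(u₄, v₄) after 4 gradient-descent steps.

3.03584304

∇J = (8u, 6v)
(u₁, v₁) = (-2, -4) − 0.05·(-16, -24) = (-1.2, -2.8)
(u₂, v₂) = (-1.2, -2.8) − 0.05·(-9.6, -16.8) = (-0.72, -1.96)
(u₃, v₃) = (-0.72, -1.96) − 0.05·(-5.76, -11.76) = (-0.432, -1.372)
(u₄, v₄) = (-0.432, -1.372) − 0.05·(-3.456, -8.232) = (-0.2592, -0.9604)
J(-0.2592, -0.9604) = 3.03584304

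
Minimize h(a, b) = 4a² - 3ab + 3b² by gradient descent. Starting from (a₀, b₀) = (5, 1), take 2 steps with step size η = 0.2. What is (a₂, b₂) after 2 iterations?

(3.12, -2)

∇h = (8a - 3b, -3a + 6b)
Step 1: at (5, 1), ∇h = (37, -9) → (5, 1) − 0.2·(37, -9) = (-2.4, 2.8)
Step 2: at (-2.4, 2.8), ∇h = (-27.6, 24) → (-2.4, 2.8) − 0.2·(-27.6, 24) = (3.12, -2)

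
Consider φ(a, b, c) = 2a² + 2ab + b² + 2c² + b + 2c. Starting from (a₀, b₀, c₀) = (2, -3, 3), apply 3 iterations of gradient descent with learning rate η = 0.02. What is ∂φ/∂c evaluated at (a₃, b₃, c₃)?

∇φ = (4a + 2b, 2a + 2b + 1, 4c + 2)
(a₁, b₁, c₁) = (2, -3, 3) − 0.02·(2, -1, 14) = (1.96, -2.98, 2.72)
(a₂, b₂, c₂) = (1.96, -2.98, 2.72) − 0.02·(1.88, -1.04, 12.88) = (1.9224, -2.9592, 2.4624)
(a₃, b₃, c₃) = (1.9224, -2.9592, 2.4624) − 0.02·(1.7712, -1.0736, 11.8496) = (1.886976, -2.937728, 2.225408)
∂φ/∂c at (1.886976, -2.937728, 2.225408) = 10.901632

10.901632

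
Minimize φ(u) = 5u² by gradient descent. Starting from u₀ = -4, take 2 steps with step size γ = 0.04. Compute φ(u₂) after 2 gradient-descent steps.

10.368

φ′(u) = 10u
Step 1: φ′(-4) = -40; u₁ = -4 − 0.04·(-40) = -2.4
Step 2: φ′(-2.4) = -24; u₂ = -2.4 − 0.04·(-24) = -1.44
φ(-1.44) = 10.368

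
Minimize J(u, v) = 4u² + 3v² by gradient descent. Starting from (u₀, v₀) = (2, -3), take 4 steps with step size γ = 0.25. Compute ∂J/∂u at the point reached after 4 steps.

∇J = (8u, 6v)
(u₁, v₁) = (2, -3) − 0.25·(16, -18) = (-2, 1.5)
(u₂, v₂) = (-2, 1.5) − 0.25·(-16, 9) = (2, -0.75)
(u₃, v₃) = (2, -0.75) − 0.25·(16, -4.5) = (-2, 0.375)
(u₄, v₄) = (-2, 0.375) − 0.25·(-16, 2.25) = (2, -0.1875)
∂J/∂u at (2, -0.1875) = 16

16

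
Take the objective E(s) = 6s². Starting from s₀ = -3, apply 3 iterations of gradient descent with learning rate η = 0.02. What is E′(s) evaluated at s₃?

E′(s) = 12s
s₁ = -3 − 0.02·(-36) = -2.28
s₂ = -2.28 − 0.02·(-27.36) = -1.7328
s₃ = -1.7328 − 0.02·(-20.7936) = -1.316928
E′(s) at (-1.316928) = -15.803136

-15.803136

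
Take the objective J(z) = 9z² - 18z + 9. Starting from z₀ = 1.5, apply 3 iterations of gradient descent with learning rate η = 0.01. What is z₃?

1.275684

J′(z) = 18z - 18
Step 1: J′(1.5) = 9; z₁ = 1.5 − 0.01·9 = 1.41
Step 2: J′(1.41) = 7.38; z₂ = 1.41 − 0.01·7.38 = 1.3362
Step 3: J′(1.3362) = 6.0516; z₃ = 1.3362 − 0.01·6.0516 = 1.275684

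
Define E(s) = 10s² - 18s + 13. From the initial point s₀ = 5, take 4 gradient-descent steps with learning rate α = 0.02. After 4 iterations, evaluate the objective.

7.723434496

E′(s) = 20s - 18
Step 1: E′(5) = 82; s₁ = 5 − 0.02·82 = 3.36
Step 2: E′(3.36) = 49.2; s₂ = 3.36 − 0.02·49.2 = 2.376
Step 3: E′(2.376) = 29.52; s₃ = 2.376 − 0.02·29.52 = 1.7856
Step 4: E′(1.7856) = 17.712; s₄ = 1.7856 − 0.02·17.712 = 1.43136
E(1.43136) = 7.723434496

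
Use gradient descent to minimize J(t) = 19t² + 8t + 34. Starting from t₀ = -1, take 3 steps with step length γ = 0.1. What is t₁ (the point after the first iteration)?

J′(t) = 38t + 8
t₁ = -1 − 0.1·(-30) = 2

2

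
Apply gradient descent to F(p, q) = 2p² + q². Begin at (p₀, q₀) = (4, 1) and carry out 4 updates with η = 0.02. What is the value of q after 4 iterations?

0.84934656

∇F = (4p, 2q)
(p₁, q₁) = (4, 1) − 0.02·(16, 2) = (3.68, 0.96)
(p₂, q₂) = (3.68, 0.96) − 0.02·(14.72, 1.92) = (3.3856, 0.9216)
(p₃, q₃) = (3.3856, 0.9216) − 0.02·(13.5424, 1.8432) = (3.114752, 0.884736)
(p₄, q₄) = (3.114752, 0.884736) − 0.02·(12.459008, 1.769472) = (2.86557184, 0.84934656)
q = 0.84934656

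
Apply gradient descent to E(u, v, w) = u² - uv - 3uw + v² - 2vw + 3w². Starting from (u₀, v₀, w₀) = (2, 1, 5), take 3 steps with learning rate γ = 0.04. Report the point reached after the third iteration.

∇E = (2u - v - 3w, -u + 2v - 2w, -3u - 2v + 6w)
(u₁, v₁, w₁) = (2, 1, 5) − 0.04·(-12, -10, 22) = (2.48, 1.4, 4.12)
(u₂, v₂, w₂) = (2.48, 1.4, 4.12) − 0.04·(-8.8, -7.92, 14.48) = (2.832, 1.7168, 3.5408)
(u₃, v₃, w₃) = (2.832, 1.7168, 3.5408) − 0.04·(-6.6752, -6.48, 9.3152) = (3.099008, 1.976, 3.168192)

(3.099008, 1.976, 3.168192)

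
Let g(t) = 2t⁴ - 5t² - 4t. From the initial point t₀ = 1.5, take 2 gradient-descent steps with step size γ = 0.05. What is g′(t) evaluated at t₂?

g′(t) = 8t³ - 10t - 4
t₁ = 1.5 − 0.05·8 = 1.1
t₂ = 1.1 − 0.05·(-4.352) = 1.3176
g′(t) at (1.3176) = 1.123564126208

1.123564126208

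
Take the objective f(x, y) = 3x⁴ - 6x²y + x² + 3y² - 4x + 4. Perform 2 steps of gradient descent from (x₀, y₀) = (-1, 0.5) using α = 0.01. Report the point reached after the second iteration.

(-0.79659136, 0.544664)

∇f = (12x³ - 12xy + 2x - 4, -6x² + 6y)
(x₁, y₁) = (-1, 0.5) − 0.01·(-12, -3) = (-0.88, 0.53)
(x₂, y₂) = (-0.88, 0.53) − 0.01·(-8.340864, -1.4664) = (-0.79659136, 0.544664)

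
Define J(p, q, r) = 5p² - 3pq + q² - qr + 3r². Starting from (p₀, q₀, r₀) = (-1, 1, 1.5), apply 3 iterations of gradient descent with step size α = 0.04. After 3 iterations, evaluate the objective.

1.673339657216

∇J = (10p - 3q, -3p + 2q - r, -q + 6r)
Step 1: at (-1, 1, 1.5), ∇J = (-13, 3.5, 8) → (-1, 1, 1.5) − 0.04·(-13, 3.5, 8) = (-0.48, 0.86, 1.18)
Step 2: at (-0.48, 0.86, 1.18), ∇J = (-7.38, 1.98, 6.22) → (-0.48, 0.86, 1.18) − 0.04·(-7.38, 1.98, 6.22) = (-0.1848, 0.7808, 0.9312)
Step 3: at (-0.1848, 0.7808, 0.9312), ∇J = (-4.1904, 1.1848, 4.8064) → (-0.1848, 0.7808, 0.9312) − 0.04·(-4.1904, 1.1848, 4.8064) = (-0.017184, 0.733408, 0.738944)
J(-0.017184, 0.733408, 0.738944) = 1.673339657216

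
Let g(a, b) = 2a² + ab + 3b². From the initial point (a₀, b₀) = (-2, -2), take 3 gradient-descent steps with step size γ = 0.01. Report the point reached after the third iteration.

∇g = (4a + b, a + 6b)
Step 1: at (-2, -2), ∇g = (-10, -14) → (-2, -2) − 0.01·(-10, -14) = (-1.9, -1.86)
Step 2: at (-1.9, -1.86), ∇g = (-9.46, -13.06) → (-1.9, -1.86) − 0.01·(-9.46, -13.06) = (-1.8054, -1.7294)
Step 3: at (-1.8054, -1.7294), ∇g = (-8.951, -12.1818) → (-1.8054, -1.7294) − 0.01·(-8.951, -12.1818) = (-1.71589, -1.607582)

(-1.71589, -1.607582)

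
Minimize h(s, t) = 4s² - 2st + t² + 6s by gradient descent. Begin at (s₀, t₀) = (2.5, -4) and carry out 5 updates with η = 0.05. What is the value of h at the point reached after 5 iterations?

∇h = (8s - 2t + 6, -2s + 2t)
(s₁, t₁) = (2.5, -4) − 0.05·(34, -13) = (0.8, -3.35)
(s₂, t₂) = (0.8, -3.35) − 0.05·(19.1, -8.3) = (-0.155, -2.935)
(s₃, t₃) = (-0.155, -2.935) − 0.05·(10.63, -5.56) = (-0.6865, -2.657)
(s₄, t₄) = (-0.6865, -2.657) − 0.05·(5.822, -3.941) = (-0.9776, -2.45995)
(s₅, t₅) = (-0.9776, -2.45995) − 0.05·(3.0991, -2.9647) = (-1.132555, -2.311715)
h(-1.132555, -2.311715) = -1.556869210325

-1.556869210325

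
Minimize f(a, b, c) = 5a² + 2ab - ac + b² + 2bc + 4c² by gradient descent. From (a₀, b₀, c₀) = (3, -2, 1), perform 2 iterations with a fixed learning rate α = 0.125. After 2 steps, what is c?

∇f = (10a + 2b - c, 2a + 2b + 2c, -a + 2b + 8c)
(a₁, b₁, c₁) = (3, -2, 1) − 0.125·(25, 4, 1) = (-0.125, -2.5, 0.875)
(a₂, b₂, c₂) = (-0.125, -2.5, 0.875) − 0.125·(-7.125, -3.5, 2.125) = (0.765625, -2.0625, 0.609375)
c = 0.609375

0.609375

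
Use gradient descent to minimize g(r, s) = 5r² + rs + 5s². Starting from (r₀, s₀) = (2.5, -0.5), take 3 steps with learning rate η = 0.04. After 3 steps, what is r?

0.568832

∇g = (10r + s, r + 10s)
Step 1: at (2.5, -0.5), ∇g = (24.5, -2.5) → (2.5, -0.5) − 0.04·(24.5, -2.5) = (1.52, -0.4)
Step 2: at (1.52, -0.4), ∇g = (14.8, -2.48) → (1.52, -0.4) − 0.04·(14.8, -2.48) = (0.928, -0.3008)
Step 3: at (0.928, -0.3008), ∇g = (8.9792, -2.08) → (0.928, -0.3008) − 0.04·(8.9792, -2.08) = (0.568832, -0.2176)
r = 0.568832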